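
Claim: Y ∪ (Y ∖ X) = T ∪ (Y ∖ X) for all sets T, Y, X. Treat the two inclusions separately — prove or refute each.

(⊆) fails and (⊇) fails.

(⟹) This inclusion fails. Take T = ∅, Y = {1}, X = {1}; then 1 ∈ Y ∪ (Y ∖ X) but 1 ∉ T ∪ (Y ∖ X).

(⟸) This inclusion fails. Take T = {1}, Y = ∅, X = ∅; then 1 ∈ T ∪ (Y ∖ X) but 1 ∉ Y ∪ (Y ∖ X).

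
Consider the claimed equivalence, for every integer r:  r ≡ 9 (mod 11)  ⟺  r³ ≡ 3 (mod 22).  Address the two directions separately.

(⟸) The residues r modulo 22 with r³ ≡ 3 (mod 22) are exactly {9}, and each is ≡ 9 (mod 11).

(⟹) This fails: take r = 20. Then 20 ≡ 9 (mod 11), but 20³ = 8000 ≡ 14 (mod 22), not 3.

The forward direction fails; the converse holds.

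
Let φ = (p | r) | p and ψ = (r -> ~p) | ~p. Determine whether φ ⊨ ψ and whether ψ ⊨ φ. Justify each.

Neither implication holds.

(→) This fails. Under p = T, r = T, the left side is true but the right side is false.

(←) This fails. Under p = F, r = F, the left side is false but the right side is true.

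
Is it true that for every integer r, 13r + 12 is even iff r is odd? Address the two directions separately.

(→) This fails: r = 2 gives 13r + 12 = 38, which is even, but 2 is even, not odd.

(←) This also fails: r = 3 is odd, but 13r + 12 = 51 is odd, not even.

(⇒) fails and (⇐) fails.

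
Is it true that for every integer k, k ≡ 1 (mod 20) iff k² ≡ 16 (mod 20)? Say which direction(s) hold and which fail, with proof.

(⇒) fails and (⇐) fails.

(⟹) This fails: take k = 1. Then 1 ≡ 1 (mod 20), but 1² = 1 ≡ 1 (mod 20), not 16.

(⟸) This fails: take k = 4. Then 4² = 16 ≡ 16 (mod 20), yet 4 ≡ 4 (mod 20), not 1.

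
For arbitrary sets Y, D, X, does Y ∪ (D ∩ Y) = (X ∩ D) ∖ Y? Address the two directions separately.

(⟹) This inclusion fails. Take Y = {1}, D = ∅, X = ∅; then 1 ∈ Y ∪ (D ∩ Y) but 1 ∉ (X ∩ D) ∖ Y.

(⟸) This inclusion fails. Take Y = ∅, D = {1}, X = {1}; then 1 ∈ (X ∩ D) ∖ Y but 1 ∉ Y ∪ (D ∩ Y).

(⊆) fails and (⊇) fails.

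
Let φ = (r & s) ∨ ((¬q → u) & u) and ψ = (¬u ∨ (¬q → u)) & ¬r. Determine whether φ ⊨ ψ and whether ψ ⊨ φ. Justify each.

Both directions fail.

[⇒] This fails. Under s = T, u = F, q = F, r = T, the left side is true but the right side is false.

[⇐] This fails. Under s = F, u = F, q = F, r = F, the left side is false but the right side is true.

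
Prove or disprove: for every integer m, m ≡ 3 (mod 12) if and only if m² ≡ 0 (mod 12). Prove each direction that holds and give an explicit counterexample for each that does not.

(⇒) This fails: take m = 3. Then 3 ≡ 3 (mod 12), but 3² = 9 ≡ 9 (mod 12), not 0.

(⇐) This fails: take m = 0. Then 0² = 0 ≡ 0 (mod 12), yet 0 ≡ 0 (mod 12), not 3.

Neither implication holds.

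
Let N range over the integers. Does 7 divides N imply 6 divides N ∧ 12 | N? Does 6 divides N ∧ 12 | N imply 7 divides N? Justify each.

(⟹) This fails: take N = 7. Certainly 7 ∣ 7, but 6 ∤ 7.

(⟸) This fails: take N = 12. Both 6 ∣ 12 and 12 ∣ 12, yet 12 is not a multiple of 7 (since 12 = 1·7 + 5), so 7 ∤ 12.

Neither implication holds.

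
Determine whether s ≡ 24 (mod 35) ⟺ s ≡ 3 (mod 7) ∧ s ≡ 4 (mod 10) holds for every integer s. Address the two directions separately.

The forward direction fails; the converse holds.

[⇒] This fails: s = 59 gives 59 ≡ 24 (mod 35) but 59 ≡ 9 (mod 10), so the conjunction on the right does not hold.

[⇐] Conversely, if s ≡ 3 (mod 7) and s ≡ 4 (mod 10), then by the Chinese remainder theorem s ≡ 24 (mod 70). Since 24 ≡ 24 (mod 35) and 35 ∣ 70, we get s ≡ 24 (mod 35).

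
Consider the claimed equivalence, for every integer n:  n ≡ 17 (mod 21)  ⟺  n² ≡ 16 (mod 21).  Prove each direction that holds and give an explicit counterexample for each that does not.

The forward direction holds; the converse fails.

(←) This fails: take n = 4. Then 4² = 16 ≡ 16 (mod 21), yet 4 ≡ 4 (mod 21), not 17.

(→) Suppose n ≡ 17 (mod 21). Write n = 21j + 17. Then (21j + 17)² = 441j² + 714j + 289 = 21(21j² + 34j + 13) + 16, so n² ≡ 16 (mod 21).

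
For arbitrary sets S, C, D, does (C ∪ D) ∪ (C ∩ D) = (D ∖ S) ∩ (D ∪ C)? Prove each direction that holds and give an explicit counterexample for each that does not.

Forward inclusion. This inclusion fails. Take S = ∅, C = {1}, D = ∅; then 1 ∈ (C ∪ D) ∪ (C ∩ D) but 1 ∉ (D ∖ S) ∩ (D ∪ C).

Reverse inclusion. Let x ∈ (D ∖ S) ∩ (D ∪ C). Then either x ∈ D and x ∉ S, C; or x ∈ C ∩ D and x ∉ S. In each case x ∈ (C ∪ D) ∪ (C ∩ D), so (D ∖ S) ∩ (D ∪ C) ⊆ (C ∪ D) ∪ (C ∩ D).

The sets are not equal: only the reverse inclusion holds.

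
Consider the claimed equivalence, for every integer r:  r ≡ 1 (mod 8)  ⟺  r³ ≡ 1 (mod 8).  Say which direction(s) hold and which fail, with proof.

The biconditional holds.

Forward direction. Suppose r ≡ 1 (mod 8). Write r = 8j + 1. Then (8j + 1)³ = 512j³ + 192j² + 24j + 1 = 8(64j³ + 24j² + 3j) + 1, so r³ ≡ 1 (mod 8).

Converse. For the converse, argue contrapositively. If r ≢ 1 (mod 8), then r is congruent to one of 0, 2, 3, 4, 5, 6, 7 modulo 8, and these give r³ ≡ 0, 0, 3, 0, 5, 0, 7 respectively — never 1.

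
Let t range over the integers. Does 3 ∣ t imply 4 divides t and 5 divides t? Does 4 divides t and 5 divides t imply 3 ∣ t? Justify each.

Both directions fail.

(→) This fails: take t = 3. Certainly 3 ∣ 3, but 4 ∤ 3.

(←) This fails: take t = 20. Both 4 ∣ 20 and 5 ∣ 20, yet 20 is not a multiple of 3 (since 20 = 6·3 + 2), so 3 ∤ 20.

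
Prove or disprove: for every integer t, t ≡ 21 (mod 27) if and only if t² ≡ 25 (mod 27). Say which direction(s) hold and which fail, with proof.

(→) This fails: take t = 21. Then 21 ≡ 21 (mod 27), but 21² = 441 ≡ 9 (mod 27), not 25.

(←) This fails: take t = 5. Then 5² = 25 ≡ 25 (mod 27), yet 5 ≡ 5 (mod 27), not 21.

Both directions fail.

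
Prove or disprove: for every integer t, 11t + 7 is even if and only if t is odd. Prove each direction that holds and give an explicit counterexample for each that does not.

Forward direction. Suppose 11t + 7 is even. Since 11 is odd, 11t and t have the same parity, so 11t + 7 ≡ t + 7 (mod 2). As 7 is odd, 11t + 7 is even exactly when t is odd. Thus t is odd.

Converse. Suppose t is odd; write t = 2j + 1. Then 11t + 7 = 11·(2j + 1) + 7 = 2·11j + 18, which is even.

Both directions hold; the statement is true.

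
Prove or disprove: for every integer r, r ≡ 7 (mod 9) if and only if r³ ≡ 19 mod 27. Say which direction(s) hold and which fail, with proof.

(→) Suppose r ≡ 7 (mod 9). Working modulo 27, r ∈ {7, 16, 25}; for each such r, r³ ≡ 19 (mod 27).

(←) Conversely, the residues r modulo 27 with r³ ≡ 19 (mod 27) are exactly {7, 16, 25}, and each is ≡ 7 (mod 9).

Both directions hold.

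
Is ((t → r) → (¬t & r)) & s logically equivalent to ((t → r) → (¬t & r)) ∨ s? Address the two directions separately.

Only the forward implication holds.

(→) Assume the antecedent. If s is true, ((t → r) → (¬t & r)) ∨ s reduces to true regardless of the other variables. If s is false, the antecedent cannot hold. Either way ((t → r) → (¬t & r)) ∨ s holds.

(←) This fails. Under s = T, t = F, r = F, the left side is false but the right side is true.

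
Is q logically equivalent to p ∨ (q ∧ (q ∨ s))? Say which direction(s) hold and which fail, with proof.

[⇒] Assume the antecedent. If p is true, p ∨ (q ∧ (q ∨ s)) reduces to true regardless of the other variables. If p is false, the antecedent forces (p = F, q = T, s = F) or (p = F, q = T, s = T), and p ∨ (q ∧ (q ∨ s)) holds there. Either way p ∨ (q ∧ (q ∨ s)) holds.

[⇐] This fails. Under p = T, q = F, s = F, the left side is false but the right side is true.

Only the forward direction holds.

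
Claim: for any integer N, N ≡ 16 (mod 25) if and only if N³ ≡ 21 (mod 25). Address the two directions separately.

Both implications hold.

(⟸) Suppose N³ ≡ 21 (mod 25). The only residue r in {0, …, 24} with r³ ≡ 21 (mod 25) is r = 16, so N ≡ 16 (mod 25).

(⟹) Suppose N ≡ 16 (mod 25). Write N = 25j + 16. Then (25j + 16)³ = 15625j³ + 30000j² + 19200j + 4096 = 25(625j³ + 1200j² + 768j + 163) + 21, so N³ ≡ 21 (mod 25).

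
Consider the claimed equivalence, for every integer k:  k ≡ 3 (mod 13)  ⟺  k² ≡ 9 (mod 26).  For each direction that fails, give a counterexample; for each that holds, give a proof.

(⇒) This fails: take k = 16. Then 16 ≡ 3 (mod 13), but 16² = 256 ≡ 22 (mod 26), not 9.

(⇐) This fails: take k = 23. Then 23² = 529 ≡ 9 (mod 26), yet 23 ≡ 10 (mod 13), not 3.

Both directions fail.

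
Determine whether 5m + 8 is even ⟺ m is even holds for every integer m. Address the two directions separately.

(⇒) Suppose 5m + 8 is even. Since 5 is odd, 5m and m have the same parity, so 5m + 8 ≡ m + 8 (mod 2). As 8 is even, 5m + 8 is even exactly when m is even. Thus m is even.

(⇐) Conversely, suppose m is even; write m = 2j. Then 5m + 8 = 5·(2j) + 8 = 2·5j + 8, which is even.

The biconditional holds.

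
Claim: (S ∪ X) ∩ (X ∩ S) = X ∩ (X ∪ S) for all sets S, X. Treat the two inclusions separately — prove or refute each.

Forward inclusion. Let x ∈ (S ∪ X) ∩ (X ∩ S). Then x ∈ S ∩ X, from which x ∈ X ∩ (X ∪ S).

Reverse inclusion. This inclusion fails. Take S = ∅, X = {1}; then 1 ∈ X ∩ (X ∪ S) but 1 ∉ (S ∪ X) ∩ (X ∩ S).

(⊆) holds; (⊇) fails.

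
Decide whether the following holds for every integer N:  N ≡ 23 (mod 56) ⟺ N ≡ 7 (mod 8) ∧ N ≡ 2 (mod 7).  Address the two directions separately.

The biconditional holds.

[⇐] If N ≡ 7 (mod 8) and N ≡ 2 (mod 7), then by the Chinese remainder theorem N ≡ 23 (mod 56). This is exactly N ≡ 23 (mod 56).

[⇒] Suppose N ≡ 23 (mod 56); write N = 56j + 23. Since 8 ∣ 56, reducing mod 8 gives N ≡ 23 ≡ 7 (mod 8); since 7 ∣ 56, reducing mod 7 gives N ≡ 23 ≡ 2 (mod 7).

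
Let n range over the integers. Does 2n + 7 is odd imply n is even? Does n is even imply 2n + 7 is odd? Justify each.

(→) This fails: take n = 3. Then 2n + 7 = 13, which is odd, yet n = 3 is odd, not even.

(←) Suppose n is even. Since 2 is even, 2n is even for every n, so 2n + 7 has the same parity as 7, which is odd. Hence 2n + 7 is odd.

Only the reverse direction holds.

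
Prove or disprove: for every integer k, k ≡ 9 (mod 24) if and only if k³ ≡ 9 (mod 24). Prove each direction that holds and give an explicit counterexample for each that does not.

Both directions hold; the statement is true.

(⟹) Suppose k ≡ 9 (mod 24). Write k = 24j + 9. Then (24j + 9)³ = 13824j³ + 15552j² + 5832j + 729 = 24(576j³ + 648j² + 243j + 30) + 9, so k³ ≡ 9 (mod 24).

(⟸) Conversely, suppose k³ ≡ 9 (mod 24). The only residue r in {0, …, 23} with r³ ≡ 9 (mod 24) is r = 9, so k ≡ 9 (mod 24).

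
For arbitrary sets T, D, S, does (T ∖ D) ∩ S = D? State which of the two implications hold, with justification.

(⟹) This inclusion fails. Take T = {1}, D = ∅, S = {1}; then 1 ∈ (T ∖ D) ∩ S but 1 ∉ D.

(⟸) This inclusion fails. Take T = ∅, D = {1}, S = ∅; then 1 ∈ D but 1 ∉ (T ∖ D) ∩ S.

Neither inclusion holds.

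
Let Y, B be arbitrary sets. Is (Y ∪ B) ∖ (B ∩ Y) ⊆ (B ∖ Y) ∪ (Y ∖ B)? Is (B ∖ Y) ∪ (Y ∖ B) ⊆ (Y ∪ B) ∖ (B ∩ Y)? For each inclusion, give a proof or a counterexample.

Reverse inclusion. Let x ∈ (B ∖ Y) ∪ (Y ∖ B). Then either x ∈ Y and x ∉ B; or x ∈ B and x ∉ Y. In each case x ∈ (Y ∪ B) ∖ (B ∩ Y), so (B ∖ Y) ∪ (Y ∖ B) ⊆ (Y ∪ B) ∖ (B ∩ Y).

Forward inclusion. Let x ∈ (Y ∪ B) ∖ (B ∩ Y). Then either x ∈ Y and x ∉ B; or x ∈ B and x ∉ Y. In each case x ∈ (B ∖ Y) ∪ (Y ∖ B), so (Y ∪ B) ∖ (B ∩ Y) ⊆ (B ∖ Y) ∪ (Y ∖ B).

Both inclusions hold.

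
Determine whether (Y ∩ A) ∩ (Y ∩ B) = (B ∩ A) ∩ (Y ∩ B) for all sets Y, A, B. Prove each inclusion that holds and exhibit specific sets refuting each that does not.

Both inclusions hold.

(⊆) Let x ∈ (Y ∩ A) ∩ (Y ∩ B). Then x ∈ Y ∩ A ∩ B, from which x ∈ (B ∩ A) ∩ (Y ∩ B).

(⊇) Let x ∈ (B ∩ A) ∩ (Y ∩ B). Then x ∈ Y ∩ A ∩ B, from which x ∈ (Y ∩ A) ∩ (Y ∩ B).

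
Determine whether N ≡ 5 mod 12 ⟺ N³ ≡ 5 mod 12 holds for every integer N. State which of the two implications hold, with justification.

Forward direction. Suppose N ≡ 5 mod 12. Write N = 12j + 5. Then (12j + 5)³ = 1728j³ + 2160j² + 900j + 125 = 12(144j³ + 180j² + 75j + 10) + 5, so N³ ≡ 5 (mod 12).

Converse. Suppose N³ ≡ 5 (mod 12). The only residue r in {0, …, 11} with r³ ≡ 5 (mod 12) is r = 5, so N ≡ 5 (mod 12).

Equivalent; both directions hold.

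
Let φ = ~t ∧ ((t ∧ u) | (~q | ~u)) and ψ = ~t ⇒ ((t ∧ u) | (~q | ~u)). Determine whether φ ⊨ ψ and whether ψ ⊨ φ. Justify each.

Only the forward implication holds.

(→) Assume the antecedent. If q is true, the antecedent forces (q = T, t = F, u = F), and ~t ⇒ ((t ∧ u) | (~q | ~u)) holds there. If q is false, ~t ⇒ ((t ∧ u) | (~q | ~u)) reduces to true regardless of the other variables. Either way ~t ⇒ ((t ∧ u) | (~q | ~u)) holds.

(←) This fails. Under q = F, t = T, u = F, the left side is false but the right side is true.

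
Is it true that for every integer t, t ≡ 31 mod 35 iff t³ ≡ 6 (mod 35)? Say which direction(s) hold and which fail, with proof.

Not equivalent: only (⇒) holds.

(←) This fails: take t = 6. Then 6³ = 216 ≡ 6 (mod 35), yet 6 ≡ 6 (mod 35), not 31.

(→) Suppose t ≡ 31 mod 35. Write t = 35j + 31. Then (35j + 31)³ = 42875j³ + 113925j² + 100905j + 29791 = 35(1225j³ + 3255j² + 2883j + 851) + 6, so t³ ≡ 6 (mod 35).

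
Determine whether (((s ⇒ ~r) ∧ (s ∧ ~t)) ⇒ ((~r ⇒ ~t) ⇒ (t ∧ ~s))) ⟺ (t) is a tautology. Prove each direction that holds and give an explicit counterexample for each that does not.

Not equivalent: only (⇐) holds.

(⟹) This fails. Under r = F, t = F, s = F, the left side is true but the right side is false.

(⟸) Assume the antecedent. If r is true, the consequent reduces to true regardless of the other variables. If r is false, the antecedent forces (r = F, t = T, s = F) or (r = F, t = T, s = T), and the consequent holds there. Either way the consequent holds.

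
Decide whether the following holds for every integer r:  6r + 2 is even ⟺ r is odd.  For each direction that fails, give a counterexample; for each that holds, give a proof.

(←) Suppose r is odd. Since 6 is even, 6r is even for every r, so 6r + 2 has the same parity as 2, which is even. Hence 6r + 2 is even.

(→) This fails: take r = 4. Then 6r + 2 = 26, which is even, yet r = 4 is even, not odd.

The forward direction fails; the converse holds.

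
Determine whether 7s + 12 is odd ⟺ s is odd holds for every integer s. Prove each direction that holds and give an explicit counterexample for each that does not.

Forward direction. Suppose 7s + 12 is odd. Since 7 is odd, 7s and s have the same parity, so 7s + 12 ≡ s + 12 (mod 2). As 12 is even, 7s + 12 is odd exactly when s is odd. Thus s is odd.

Converse. Suppose s is odd; write s = 2j + 1. Then 7s + 12 = 7·(2j + 1) + 12 = 2·7j + 19, which is odd.

Both directions hold; the statement is true.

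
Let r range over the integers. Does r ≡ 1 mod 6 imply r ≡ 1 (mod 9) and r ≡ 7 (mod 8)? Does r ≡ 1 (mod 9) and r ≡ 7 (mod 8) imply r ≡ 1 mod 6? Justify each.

Forward direction. This fails: r = 1 gives 1 ≡ 1 (mod 6) but 1 ≡ 1 (mod 8), so the conjunction on the right does not hold.

Converse. If r ≡ 1 (mod 9) and r ≡ 7 (mod 8), then by the Chinese remainder theorem r ≡ 55 (mod 72). Since 55 ≡ 1 (mod 6) and 6 ∣ 72, we get r ≡ 1 (mod 6).

Only the converse holds.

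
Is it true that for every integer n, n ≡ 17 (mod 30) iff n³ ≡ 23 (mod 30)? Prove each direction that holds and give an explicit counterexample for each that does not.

[⇒] Suppose n ≡ 17 (mod 30). Write n = 30j + 17. Then (30j + 17)³ = 27000j³ + 45900j² + 26010j + 4913 = 30(900j³ + 1530j² + 867j + 163) + 23, so n³ ≡ 23 (mod 30).

[⇐] Conversely, suppose n³ ≡ 23 (mod 30). The only residue r in {0, …, 29} with r³ ≡ 23 (mod 30) is r = 17, so n ≡ 17 (mod 30).

The biconditional holds.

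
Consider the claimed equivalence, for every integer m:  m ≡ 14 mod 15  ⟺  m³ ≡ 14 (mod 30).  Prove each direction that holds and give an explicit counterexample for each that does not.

[⇒] This fails: take m = 29. Then 29 ≡ 14 (mod 15), but 29³ = 24389 ≡ 29 (mod 30), not 14.

[⇐] Conversely, the residues r modulo 30 with r³ ≡ 14 (mod 30) are exactly {14}, and each is ≡ 14 (mod 15).

Only the reverse direction holds.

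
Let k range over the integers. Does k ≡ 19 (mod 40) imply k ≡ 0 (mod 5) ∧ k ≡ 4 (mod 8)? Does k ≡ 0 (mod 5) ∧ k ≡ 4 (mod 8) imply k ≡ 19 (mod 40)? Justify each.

Both directions fail.

(⟹) This fails: k = 19 gives 19 ≡ 19 (mod 40) but 19 ≡ 4 (mod 5), so the conjunction on the right does not hold.

(⟸) This fails: k = 20 satisfies both congruences on the right (20 ≡ 0 mod 5 and 20 ≡ 4 mod 8) yet 20 ≡ 20 (mod 40), not 19.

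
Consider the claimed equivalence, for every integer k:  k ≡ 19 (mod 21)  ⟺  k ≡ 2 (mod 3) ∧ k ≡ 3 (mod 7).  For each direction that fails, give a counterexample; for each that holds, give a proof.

Forward direction. This fails: k = 19 gives 19 ≡ 19 (mod 21) but 19 ≡ 1 (mod 3), so the conjunction on the right does not hold.

Converse. This fails: k = 17 satisfies both congruences on the right (17 ≡ 2 mod 3 and 17 ≡ 3 mod 7) yet 17 ≡ 17 (mod 21), not 19.

(⇒) fails and (⇐) fails.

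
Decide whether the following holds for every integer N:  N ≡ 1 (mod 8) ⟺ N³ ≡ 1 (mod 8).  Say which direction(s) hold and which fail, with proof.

(⇒) Suppose N ≡ 1 (mod 8). Write N = 8j + 1. Then (8j + 1)³ = 512j³ + 192j² + 24j + 1 = 8(64j³ + 24j² + 3j) + 1, so N³ ≡ 1 (mod 8).

(⇐) Conversely, suppose N³ ≡ 1 (mod 8). The only residue r in {0, …, 7} with r³ ≡ 1 (mod 8) is r = 1, so N ≡ 1 (mod 8).

Both directions hold; the statement is true.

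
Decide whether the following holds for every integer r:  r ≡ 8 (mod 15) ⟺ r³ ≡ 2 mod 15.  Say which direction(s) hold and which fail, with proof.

(←) Suppose r³ ≡ 2 (mod 15). The only residue r in {0, …, 14} with r³ ≡ 2 (mod 15) is r = 8, so r ≡ 8 (mod 15).

(→) Suppose r ≡ 8 (mod 15). Write r = 15j + 8. Then (15j + 8)³ = 3375j³ + 5400j² + 2880j + 512 = 15(225j³ + 360j² + 192j + 34) + 2, so r³ ≡ 2 (mod 15).

Both directions hold; the statement is true.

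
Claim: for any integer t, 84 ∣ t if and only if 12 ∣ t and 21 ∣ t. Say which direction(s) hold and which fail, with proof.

(←) Suppose 12 ∣ t and 21 ∣ t. Any common multiple of 12 and 21 is a multiple of their lcm; here lcm(12, 21) = 12·21/gcd(12, 21) = 252/3 = 84, so 84 ∣ t.

(→) If 84 ∣ t, write t = 84q. Since 84 = 7·12, t = 12·(7q), so 12 ∣ t; and since 84 = 4·21, t = 21·(4q), so 21 ∣ t.

Both directions hold.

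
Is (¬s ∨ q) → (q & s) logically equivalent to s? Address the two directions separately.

(→) Assume the antecedent. If q is true, the antecedent forces (q = T, s = T), and s holds there. If q is false, the antecedent forces (q = F, s = T), and s holds there. Either way s holds.

(←) Assume the antecedent. If q is true, the antecedent forces (q = T, s = T), and (¬s ∨ q) → (q & s) holds there. If q is false, the antecedent forces (q = F, s = T), and (¬s ∨ q) → (q & s) holds there. Either way (¬s ∨ q) → (q & s) holds.

Both directions hold; the statement is true.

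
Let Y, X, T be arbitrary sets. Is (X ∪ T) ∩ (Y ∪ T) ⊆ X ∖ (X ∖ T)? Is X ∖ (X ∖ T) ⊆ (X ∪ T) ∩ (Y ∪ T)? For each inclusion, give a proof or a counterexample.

(⊆) fails; (⊇) holds.

(⟹) This inclusion fails. Take Y = {1}, X = {1}, T = ∅; then 1 ∈ (X ∪ T) ∩ (Y ∪ T) but 1 ∉ X ∖ (X ∖ T).

(⟸) Let x ∈ X ∖ (X ∖ T). Then either x ∈ X ∩ T and x ∉ Y; or x ∈ Y ∩ X ∩ T. In each case x ∈ (X ∪ T) ∩ (Y ∪ T), so X ∖ (X ∖ T) ⊆ (X ∪ T) ∩ (Y ∪ T).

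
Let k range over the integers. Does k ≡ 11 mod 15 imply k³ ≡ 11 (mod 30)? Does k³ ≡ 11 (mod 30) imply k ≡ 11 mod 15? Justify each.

(⇒) fails; (⇐) holds.

Forward direction. This fails: take k = 26. Then 26 ≡ 11 (mod 15), but 26³ = 17576 ≡ 26 (mod 30), not 11.

Converse. The residues r modulo 30 with r³ ≡ 11 (mod 30) are exactly {11}, and each is ≡ 11 (mod 15).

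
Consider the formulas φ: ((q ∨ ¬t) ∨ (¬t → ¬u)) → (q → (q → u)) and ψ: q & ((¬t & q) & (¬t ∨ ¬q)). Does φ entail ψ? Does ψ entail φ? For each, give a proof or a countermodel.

(⟹) This fails. Under t = F, q = F, u = F, the left side is true but the right side is false.

(⟸) This fails. Under t = F, q = T, u = F, the left side is false but the right side is true.

(⇒) fails and (⇐) fails.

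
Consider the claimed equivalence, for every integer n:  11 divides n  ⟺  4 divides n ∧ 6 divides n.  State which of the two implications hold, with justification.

Neither direction holds.

(⇒) This fails: take n = 11. Certainly 11 ∣ 11, but 4 ∤ 11.

(⇐) This fails: take n = 12. Both 4 ∣ 12 and 6 ∣ 12, yet 12 is not a multiple of 11 (since 12 = 1·11 + 1), so 11 ∤ 12.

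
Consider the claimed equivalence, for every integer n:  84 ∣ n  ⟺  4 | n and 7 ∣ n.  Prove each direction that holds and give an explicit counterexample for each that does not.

Forward direction. If 84 ∣ n, write n = 84q. Since 84 = 21·4, n = 4·(21q), so 4 ∣ n; and since 84 = 12·7, n = 7·(12q), so 7 ∣ n.

Converse. This fails: take n = 28. Both 4 ∣ 28 and 7 ∣ 28, yet 28 is not a multiple of 84 (since 28 = 0·84 + 28), so 84 ∤ 28.

Not equivalent: only (⇒) holds.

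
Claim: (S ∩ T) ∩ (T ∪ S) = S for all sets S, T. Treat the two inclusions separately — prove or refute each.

The sets are not equal: only the forward inclusion holds.

(⊆) Let x ∈ (S ∩ T) ∩ (T ∪ S). Then x ∈ S ∩ T, from which x ∈ S.

(⊇) This inclusion fails. Take S = {1}, T = ∅; then 1 ∈ S but 1 ∉ (S ∩ T) ∩ (T ∪ S).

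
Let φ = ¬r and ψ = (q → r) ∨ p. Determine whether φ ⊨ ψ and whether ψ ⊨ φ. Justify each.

(→) This fails. Under p = F, q = T, r = F, the left side is true but the right side is false.

(←) This fails. Under p = F, q = F, r = T, the left side is false but the right side is true.

Both directions fail.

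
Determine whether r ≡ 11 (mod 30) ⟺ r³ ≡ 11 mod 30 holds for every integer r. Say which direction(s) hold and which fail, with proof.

(→) Suppose r ≡ 11 (mod 30). Write r = 30j + 11. Then (30j + 11)³ = 27000j³ + 29700j² + 10890j + 1331 = 30(900j³ + 990j² + 363j + 44) + 11, so r³ ≡ 11 (mod 30).

(←) Conversely, suppose r³ ≡ 11 (mod 30). The only residue r in {0, …, 29} with r³ ≡ 11 (mod 30) is r = 11, so r ≡ 11 (mod 30).

Both directions hold; the statement is true.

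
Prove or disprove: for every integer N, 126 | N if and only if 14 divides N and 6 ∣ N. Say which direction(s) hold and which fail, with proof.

Converse. This fails: take N = 42. Both 14 ∣ 42 and 6 ∣ 42, yet 42 is not a multiple of 126 (since 42 = 0·126 + 42), so 126 ∤ 42.

Forward direction. If 126 ∣ N, write N = 126q. Since 126 = 9·14, N = 14·(9q), so 14 ∣ N; and since 126 = 21·6, N = 6·(21q), so 6 ∣ N.

Only the forward direction holds.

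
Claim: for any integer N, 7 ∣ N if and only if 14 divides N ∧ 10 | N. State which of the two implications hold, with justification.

(⟹) This fails: take N = 7. Certainly 7 ∣ 7, but 14 ∤ 7.

(⟸) Suppose 14 ∣ N and 10 ∣ N. Any common multiple of 14 and 10 is a multiple of their lcm; here lcm(14, 10) = 14·10/gcd(14, 10) = 140/2 = 70, so 70 ∣ N. Since 7 ∣ 70, it follows that 7 ∣ N.

(⇒) fails; (⇐) holds.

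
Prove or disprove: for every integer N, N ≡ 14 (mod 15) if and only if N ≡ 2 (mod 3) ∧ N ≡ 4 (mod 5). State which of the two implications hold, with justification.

Converse. If N ≡ 2 (mod 3) and N ≡ 4 (mod 5), then by the Chinese remainder theorem N ≡ 14 (mod 15). This is exactly N ≡ 14 (mod 15).

Forward direction. Suppose N ≡ 14 (mod 15); write N = 15j + 14. Since 3 ∣ 15, reducing mod 3 gives N ≡ 14 ≡ 2 (mod 3); since 5 ∣ 15, reducing mod 5 gives N ≡ 14 ≡ 4 (mod 5).

Both directions hold; the statement is true.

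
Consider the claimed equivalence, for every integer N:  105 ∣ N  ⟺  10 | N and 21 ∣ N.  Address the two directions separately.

[⇒] This fails: take N = 105. Certainly 105 ∣ 105, but 10 ∤ 105.

[⇐] Suppose 10 ∣ N and 21 ∣ N. Any common multiple of 10 and 21 is a multiple of their lcm; here gcd(10, 21) = 1, so lcm(10, 21) = 10·21 = 210, so 210 ∣ N. Since 105 ∣ 210, it follows that 105 ∣ N.

Not equivalent: only (⇐) holds.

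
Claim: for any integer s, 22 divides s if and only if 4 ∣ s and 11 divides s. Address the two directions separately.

Not equivalent: only (⇐) holds.

(⟹) This fails: take s = 22. Certainly 22 ∣ 22, but 4 ∤ 22.

(⟸) Suppose 4 ∣ s and 11 ∣ s. Any common multiple of 4 and 11 is a multiple of their lcm; here gcd(4, 11) = 1, so lcm(4, 11) = 4·11 = 44, so 44 ∣ s. Since 22 ∣ 44, it follows that 22 ∣ s.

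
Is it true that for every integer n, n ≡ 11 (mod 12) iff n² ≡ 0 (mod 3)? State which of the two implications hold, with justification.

(⇒) fails and (⇐) fails.

(⟹) This fails: take n = 11. Then 11 ≡ 11 (mod 12), but 11² = 121 ≡ 1 (mod 3), not 0.

(⟸) This fails: take n = 0. Then 0² = 0 ≡ 0 (mod 3), yet 0 ≡ 0 (mod 12), not 11.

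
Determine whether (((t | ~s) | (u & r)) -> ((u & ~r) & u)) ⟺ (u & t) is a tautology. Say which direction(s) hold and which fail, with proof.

(⇒) fails and (⇐) fails.

(⟹) This fails. Under u = T, t = F, s = F, r = F, the left side is true but the right side is false.

(⟸) This fails. Under u = T, t = T, s = F, r = T, the left side is false but the right side is true.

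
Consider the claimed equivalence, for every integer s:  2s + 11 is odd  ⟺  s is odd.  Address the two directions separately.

(⇐) Suppose s is odd. Since 2 is even, 2s is even for every s, so 2s + 11 has the same parity as 11, which is odd. Hence 2s + 11 is odd.

(⇒) This fails: take s = 4. Then 2s + 11 = 19, which is odd, yet s = 4 is even, not odd.

Only the converse holds.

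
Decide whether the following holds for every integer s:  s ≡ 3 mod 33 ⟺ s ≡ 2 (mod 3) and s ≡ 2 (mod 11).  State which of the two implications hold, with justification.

Neither direction holds.

(→) This fails: s = 3 gives 3 ≡ 3 (mod 33) but 3 ≡ 0 (mod 3), so the conjunction on the right does not hold.

(←) This fails: s = 2 satisfies both congruences on the right (2 ≡ 2 mod 3 and 2 ≡ 2 mod 11) yet 2 ≡ 2 (mod 33), not 3.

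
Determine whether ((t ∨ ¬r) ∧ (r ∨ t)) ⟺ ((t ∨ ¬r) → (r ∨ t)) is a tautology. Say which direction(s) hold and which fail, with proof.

[⇒] Assume the antecedent. If r is true, (t ∨ ¬r) → (r ∨ t) reduces to true regardless of the other variables. If r is false, the antecedent forces (r = F, t = T), and (t ∨ ¬r) → (r ∨ t) holds there. Either way (t ∨ ¬r) → (r ∨ t) holds.

[⇐] This fails. Under r = T, t = F, the left side is false but the right side is true.

Only the forward direction holds.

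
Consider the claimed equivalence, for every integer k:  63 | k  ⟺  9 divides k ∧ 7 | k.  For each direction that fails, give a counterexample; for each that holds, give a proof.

Both directions hold; the statement is true.

(⟹) If 63 ∣ k, write k = 63q. Since 63 = 7·9, k = 9·(7q), so 9 ∣ k; and since 63 = 9·7, k = 7·(9q), so 7 ∣ k.

(⟸) Suppose 9 ∣ k and 7 ∣ k. Any common multiple of 9 and 7 is a multiple of their lcm; here gcd(9, 7) = 1, so lcm(9, 7) = 9·7 = 63, so 63 ∣ k.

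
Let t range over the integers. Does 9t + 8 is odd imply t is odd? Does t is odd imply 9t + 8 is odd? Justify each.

Equivalent; both directions hold.

Forward direction. Suppose 9t + 8 is odd. Since 9 is odd, 9t and t have the same parity, so 9t + 8 ≡ t + 8 (mod 2). As 8 is even, 9t + 8 is odd exactly when t is odd. Thus t is odd.

Converse. Suppose t is odd; write t = 2j + 1. Then 9t + 8 = 9·(2j + 1) + 8 = 2·9j + 17, which is odd.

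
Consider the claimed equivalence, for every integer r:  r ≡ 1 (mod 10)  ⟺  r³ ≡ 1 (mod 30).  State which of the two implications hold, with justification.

Only the reverse direction holds.

(⟹) This fails: take r = 11. Then 11 ≡ 1 (mod 10), but 11³ = 1331 ≡ 11 (mod 30), not 1.

(⟸) Conversely, the residues r modulo 30 with r³ ≡ 1 (mod 30) are exactly {1}, and each is ≡ 1 (mod 10).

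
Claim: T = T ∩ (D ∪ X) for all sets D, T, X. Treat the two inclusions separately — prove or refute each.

Reverse inclusion. Let x ∈ T ∩ (D ∪ X). Then either x ∈ D ∩ T and x ∉ X; or x ∈ T ∩ X and x ∉ D; or x ∈ D ∩ T ∩ X. In each case x ∈ T, so T ∩ (D ∪ X) ⊆ T.

Forward inclusion. This inclusion fails. Take D = ∅, T = {1}, X = ∅; then 1 ∈ T but 1 ∉ T ∩ (D ∪ X).

(⊆) fails; (⊇) holds.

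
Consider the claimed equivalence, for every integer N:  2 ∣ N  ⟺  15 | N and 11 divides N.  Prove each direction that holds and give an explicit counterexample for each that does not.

(⇒) This fails: take N = 2. Certainly 2 ∣ 2, but 15 ∤ 2.

(⇐) This fails: take N = 165. Both 15 ∣ 165 and 11 ∣ 165, yet 165 is not a multiple of 2 (since 165 = 82·2 + 1), so 2 ∤ 165.

Both directions fail.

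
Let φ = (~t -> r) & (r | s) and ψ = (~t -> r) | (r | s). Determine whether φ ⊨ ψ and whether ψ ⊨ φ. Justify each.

The forward direction holds; the converse fails.

(⇐) This fails. Under s = T, r = F, t = F, the left side is false but the right side is true.

(⇒) Assume the antecedent. If s is true, (~t -> r) | (r | s) reduces to true regardless of the other variables. If s is false, the antecedent forces (s = F, r = T, t = F) or (s = F, r = T, t = T), and (~t -> r) | (r | s) holds there. Either way (~t -> r) | (r | s) holds.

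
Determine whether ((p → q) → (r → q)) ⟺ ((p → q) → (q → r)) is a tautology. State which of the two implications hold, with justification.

(⇒) fails and (⇐) fails.

[⇒] This fails. Under p = F, q = T, r = F, the left side is true but the right side is false.

[⇐] This fails. Under p = F, q = F, r = T, the left side is false but the right side is true.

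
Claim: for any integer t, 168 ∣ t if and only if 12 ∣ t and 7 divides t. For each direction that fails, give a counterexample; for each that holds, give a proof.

(⇐) This fails: take t = 84. Both 12 ∣ 84 and 7 ∣ 84, yet 84 is not a multiple of 168 (since 84 = 0·168 + 84), so 168 ∤ 84.

(⇒) If 168 ∣ t, write t = 168q. Since 168 = 14·12, t = 12·(14q), so 12 ∣ t; and since 168 = 24·7, t = 7·(24q), so 7 ∣ t.

Only the forward direction holds.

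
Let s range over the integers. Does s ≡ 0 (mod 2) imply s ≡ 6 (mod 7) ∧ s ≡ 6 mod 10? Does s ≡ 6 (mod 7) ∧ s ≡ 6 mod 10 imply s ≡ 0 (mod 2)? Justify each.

Only the converse holds.

(→) This fails: s = 0 gives 0 ≡ 0 (mod 2) but 0 ≡ 0 (mod 7), so the conjunction on the right does not hold.

(←) Conversely, if s ≡ 6 (mod 7) and s ≡ 6 (mod 10), then by the Chinese remainder theorem s ≡ 6 (mod 70). Since 6 ≡ 0 (mod 2) and 2 ∣ 70, we get s ≡ 0 (mod 2).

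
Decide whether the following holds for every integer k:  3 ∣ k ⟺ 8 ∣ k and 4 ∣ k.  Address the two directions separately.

Neither implication holds.

Forward direction. This fails: take k = 3. Certainly 3 ∣ 3, but 8 ∤ 3.

Converse. This fails: take k = 8. Both 8 ∣ 8 and 4 ∣ 8, yet 8 is not a multiple of 3 (since 8 = 2·3 + 2), so 3 ∤ 8.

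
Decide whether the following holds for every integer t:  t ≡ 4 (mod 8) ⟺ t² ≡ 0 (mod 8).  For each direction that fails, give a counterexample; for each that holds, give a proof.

(→) Suppose t ≡ 4 (mod 8). Write t = 8j + 4. Then (8j + 4)² = 64j² + 64j + 16 = 8(8j² + 8j + 2) + 0, so t² ≡ 0 (mod 8).

(←) This fails: take t = 0. Then 0² = 0 ≡ 0 (mod 8), yet 0 ≡ 0 (mod 8), not 4.

Only the forward direction holds.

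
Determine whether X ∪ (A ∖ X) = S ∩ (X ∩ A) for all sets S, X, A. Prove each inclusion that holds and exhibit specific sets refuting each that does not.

Only the reverse inclusion holds.

(⊆) This inclusion fails. Take S = ∅, X = {1}, A = ∅; then 1 ∈ X ∪ (A ∖ X) but 1 ∉ S ∩ (X ∩ A).

(⊇) Let x ∈ S ∩ (X ∩ A). Then x ∈ S ∩ X ∩ A, from which x ∈ X ∪ (A ∖ X).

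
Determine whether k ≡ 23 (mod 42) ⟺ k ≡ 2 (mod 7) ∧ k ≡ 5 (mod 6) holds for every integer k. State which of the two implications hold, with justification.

Both implications hold.

(⇒) Suppose k ≡ 23 (mod 42); write k = 42j + 23. Since 7 ∣ 42, reducing mod 7 gives k ≡ 23 ≡ 2 (mod 7); since 6 ∣ 42, reducing mod 6 gives k ≡ 23 ≡ 5 (mod 6).

(⇐) Conversely, if k ≡ 2 (mod 7) and k ≡ 5 (mod 6), then by the Chinese remainder theorem k ≡ 23 (mod 42). This is exactly k ≡ 23 (mod 42).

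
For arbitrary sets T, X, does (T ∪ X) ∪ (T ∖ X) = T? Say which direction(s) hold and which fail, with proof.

(⊆) fails; (⊇) holds.

(⊇) Let x ∈ T. Then either x ∈ T and x ∉ X; or x ∈ T ∩ X. In each case x ∈ (T ∪ X) ∪ (T ∖ X), so T ⊆ (T ∪ X) ∪ (T ∖ X).

(⊆) This inclusion fails. Take T = ∅, X = {1}; then 1 ∈ (T ∪ X) ∪ (T ∖ X) but 1 ∉ T.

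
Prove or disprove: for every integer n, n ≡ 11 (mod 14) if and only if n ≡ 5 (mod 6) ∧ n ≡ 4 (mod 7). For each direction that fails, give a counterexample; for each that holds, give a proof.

Only the converse holds.

Forward direction. This fails: n = 25 gives 25 ≡ 11 (mod 14) but 25 ≡ 1 (mod 6), so the conjunction on the right does not hold.

Converse. If n ≡ 5 (mod 6) and n ≡ 4 (mod 7), then by the Chinese remainder theorem n ≡ 11 (mod 42). Since 11 ≡ 11 (mod 14) and 14 ∣ 42, we get n ≡ 11 (mod 14).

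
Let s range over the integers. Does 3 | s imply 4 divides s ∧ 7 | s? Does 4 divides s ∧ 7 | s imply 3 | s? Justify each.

(⟹) This fails: take s = 3. Certainly 3 ∣ 3, but 4 ∤ 3.

(⟸) This fails: take s = 28. Both 4 ∣ 28 and 7 ∣ 28, yet 28 is not a multiple of 3 (since 28 = 9·3 + 1), so 3 ∤ 28.

Both directions fail.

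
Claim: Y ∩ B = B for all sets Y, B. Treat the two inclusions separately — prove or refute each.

Forward inclusion. Let x ∈ Y ∩ B. Then x ∈ Y ∩ B, from which x ∈ B.

Reverse inclusion. This inclusion fails. Take Y = ∅, B = {1}; then 1 ∈ B but 1 ∉ Y ∩ B.

The sets are not equal: only the forward inclusion holds.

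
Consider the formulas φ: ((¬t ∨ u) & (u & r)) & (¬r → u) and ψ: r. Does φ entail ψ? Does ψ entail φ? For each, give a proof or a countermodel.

Not equivalent: only (⇒) holds.

(→) Assume the antecedent. If r is true, r reduces to true regardless of the other variables. If r is false, the antecedent cannot hold. Either way r holds.

(←) This fails. Under r = T, u = F, t = F, the left side is false but the right side is true.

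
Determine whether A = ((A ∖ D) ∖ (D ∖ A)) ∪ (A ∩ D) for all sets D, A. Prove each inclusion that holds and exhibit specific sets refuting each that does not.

Forward inclusion. Let x ∈ A. Then either x ∈ A and x ∉ D; or x ∈ D ∩ A. In each case x ∈ ((A ∖ D) ∖ (D ∖ A)) ∪ (A ∩ D), so A ⊆ ((A ∖ D) ∖ (D ∖ A)) ∪ (A ∩ D).

Reverse inclusion. Let x ∈ ((A ∖ D) ∖ (D ∖ A)) ∪ (A ∩ D). Then either x ∈ A and x ∉ D; or x ∈ D ∩ A. In each case x ∈ A, so ((A ∖ D) ∖ (D ∖ A)) ∪ (A ∩ D) ⊆ A.

Both inclusions hold.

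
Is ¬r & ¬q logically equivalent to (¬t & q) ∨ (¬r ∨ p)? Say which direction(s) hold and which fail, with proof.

(⇒) Assume the antecedent. If t is true, the antecedent forces (t = T, p = F, r = F, q = F) or (t = T, p = T, r = F, q = F), and (¬t & q) ∨ (¬r ∨ p) holds there. If t is false, the antecedent forces (t = F, p = F, r = F, q = F) or (t = F, p = T, r = F, q = F), and (¬t & q) ∨ (¬r ∨ p) holds there. Either way (¬t & q) ∨ (¬r ∨ p) holds.

(⇐) This fails. Under t = F, p = T, r = T, q = F, the left side is false but the right side is true.

Only the forward implication holds.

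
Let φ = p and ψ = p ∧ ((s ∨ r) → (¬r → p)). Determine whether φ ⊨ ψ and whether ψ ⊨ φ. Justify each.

Equivalent; both directions hold.

(⟹) Assume the antecedent. If p is true, p ∧ ((s ∨ r) → (¬r → p)) reduces to true regardless of the other variables. If p is false, the antecedent cannot hold. Either way p ∧ ((s ∨ r) → (¬r → p)) holds.

(⟸) Assume the antecedent. If p is true, p reduces to true regardless of the other variables. If p is false, the antecedent cannot hold. Either way p holds.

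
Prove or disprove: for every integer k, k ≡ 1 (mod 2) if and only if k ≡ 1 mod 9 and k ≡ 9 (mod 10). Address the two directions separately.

[⇐] If k ≡ 1 (mod 9) and k ≡ 9 (mod 10), then by the Chinese remainder theorem k ≡ 19 (mod 90). Since 19 ≡ 1 (mod 2) and 2 ∣ 90, we get k ≡ 1 (mod 2).

[⇒] This fails: k = 1 gives 1 ≡ 1 (mod 2) but 1 ≡ 1 (mod 10), so the conjunction on the right does not hold.

Only the reverse direction holds.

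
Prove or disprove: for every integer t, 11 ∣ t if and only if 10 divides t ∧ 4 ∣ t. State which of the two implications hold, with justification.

(⇒) fails and (⇐) fails.

[⇒] This fails: take t = 11. Certainly 11 ∣ 11, but 10 ∤ 11.

[⇐] This fails: take t = 20. Both 10 ∣ 20 and 4 ∣ 20, yet 20 is not a multiple of 11 (since 20 = 1·11 + 9), so 11 ∤ 20.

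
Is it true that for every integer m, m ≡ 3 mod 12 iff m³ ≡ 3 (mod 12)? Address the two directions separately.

Both directions hold.

(←) For the converse, argue contrapositively. If m ≢ 3 (mod 12), then m is congruent to one of 0, 1, 2, 4, 5, 6, 7, 8, 9, 10, 11 modulo 12, and these give m³ ≡ 0, 1, 8, 4, 5, 0, 7, 8, 9, 4, 11 respectively — never 3.

(→) Suppose m ≡ 3 mod 12. Write m = 12j + 3. Then (12j + 3)³ = 1728j³ + 1296j² + 324j + 27 = 12(144j³ + 108j² + 27j + 2) + 3, so m³ ≡ 3 (mod 12).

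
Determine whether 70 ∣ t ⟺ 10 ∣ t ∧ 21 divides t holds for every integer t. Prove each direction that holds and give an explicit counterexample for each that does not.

The forward direction fails; the converse holds.

[⇒] This fails: take t = 70. Certainly 70 ∣ 70, but 21 ∤ 70.

[⇐] Suppose 10 ∣ t and 21 ∣ t. Any common multiple of 10 and 21 is a multiple of their lcm; here gcd(10, 21) = 1, so lcm(10, 21) = 10·21 = 210, so 210 ∣ t. Since 70 ∣ 210, it follows that 70 ∣ t.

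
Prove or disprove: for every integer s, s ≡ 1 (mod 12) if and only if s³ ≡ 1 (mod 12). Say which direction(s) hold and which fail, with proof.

(⟹) Suppose s ≡ 1 (mod 12). Write s = 12j + 1. Then (12j + 1)³ = 1728j³ + 432j² + 36j + 1 = 12(144j³ + 36j² + 3j) + 1, so s³ ≡ 1 (mod 12).

(⟸) Conversely, suppose s³ ≡ 1 (mod 12). The only residue r in {0, …, 11} with r³ ≡ 1 (mod 12) is r = 1, so s ≡ 1 (mod 12).

Both directions hold; the statement is true.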